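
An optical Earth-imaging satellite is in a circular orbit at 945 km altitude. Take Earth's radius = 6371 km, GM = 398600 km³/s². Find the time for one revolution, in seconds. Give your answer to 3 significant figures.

Semi-major axis a = 6371 + 945 = 7316 km. Period T = 2π√(a³/μ) = 2π√(7316³/398600) = 6227.6 s = 103.79 min.

6230 seconds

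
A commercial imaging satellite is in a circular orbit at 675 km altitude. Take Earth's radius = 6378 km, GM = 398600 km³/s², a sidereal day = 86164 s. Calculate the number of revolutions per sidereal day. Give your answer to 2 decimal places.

Semi-major axis a = 6378 + 675 = 7053 km. Period T = 2π√(a³/μ) = 2π√(7053³/398600) = 5894.8 s = 98.25 min.
Orbits per sidereal day = 86164 / 5894.8 = 14.617.

14.62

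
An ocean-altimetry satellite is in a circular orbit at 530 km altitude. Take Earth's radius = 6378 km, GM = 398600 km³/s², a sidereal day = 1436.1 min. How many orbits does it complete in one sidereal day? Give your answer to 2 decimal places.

Semi-major axis a = 6378 + 530 = 6908 km. Period T = 2π√(a³/μ) = 2π√(6908³/398600) = 5714.0 s = 95.23 min.
Orbits per sidereal day = 86166 / 5714.0 = 15.080.

15.08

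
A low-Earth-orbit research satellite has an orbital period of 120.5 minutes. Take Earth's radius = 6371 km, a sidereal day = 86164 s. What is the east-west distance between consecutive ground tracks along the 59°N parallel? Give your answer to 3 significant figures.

T = 120.5 min = 7230.0 s.
Node shift per orbit = (7230.0/86164) × 360° = 30.21°.
Equatorial spacing = 30.21 × 111.2 km/° = 3359 km.
At 59° latitude, spacing = 3359 × cos(59°) = 1730 km.

1730 km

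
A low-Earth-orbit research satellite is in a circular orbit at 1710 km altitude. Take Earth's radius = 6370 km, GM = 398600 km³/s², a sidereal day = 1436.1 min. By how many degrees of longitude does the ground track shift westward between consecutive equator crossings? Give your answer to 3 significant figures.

Semi-major axis a = 6370 + 1710 = 8080 km. Period T = 2π√(a³/μ) = 2π√(8080³/398600) = 7228.2 s = 120.47 min.
During one orbit Earth rotates (7228.2 / 86166) × 360° = 30.20°.

30.2°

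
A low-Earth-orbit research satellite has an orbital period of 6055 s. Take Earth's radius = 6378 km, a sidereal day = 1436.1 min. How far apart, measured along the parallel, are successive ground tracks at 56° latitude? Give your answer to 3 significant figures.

1570 km

Node shift per orbit = (6055.0/86166) × 360° = 25.30°.
Equatorial spacing = 25.30 × 111.3 km/° = 2816 km.
At 56° latitude, spacing = 2816 × cos(56°) = 1575 km.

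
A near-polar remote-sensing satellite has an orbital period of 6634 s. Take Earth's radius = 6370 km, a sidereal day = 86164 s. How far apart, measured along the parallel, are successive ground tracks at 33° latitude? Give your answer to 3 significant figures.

Node shift per orbit = (6634.0/86164) × 360° = 27.72°.
Equatorial spacing = 27.72 × 111.2 km/° = 3082 km.
At 33° latitude, spacing = 3082 × cos(33°) = 2584 km.

2580 km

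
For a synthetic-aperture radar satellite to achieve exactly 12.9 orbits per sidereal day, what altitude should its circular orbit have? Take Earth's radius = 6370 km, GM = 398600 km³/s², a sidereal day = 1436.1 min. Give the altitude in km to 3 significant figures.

1300 km

Required period T = 86166 / 12.9 = 6679.5 s.
From T = 2π√(a³/μ): a = (μ T²/4π²)^(1/3) = (398600 × 6679.5² / 4π²)^(1/3) = 7666 km.
Altitude h = a − R = 7666 − 6370 = 1296 km.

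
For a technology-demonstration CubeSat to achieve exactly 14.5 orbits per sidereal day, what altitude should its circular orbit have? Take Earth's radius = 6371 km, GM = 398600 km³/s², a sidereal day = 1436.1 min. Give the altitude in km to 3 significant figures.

720 km

Required period T = 86166 / 14.5 = 5942.5 s.
From T = 2π√(a³/μ): a = (μ T²/4π²)^(1/3) = (398600 × 5942.5² / 4π²)^(1/3) = 7091 km.
Altitude h = a − R = 7091 − 6371 = 720 km.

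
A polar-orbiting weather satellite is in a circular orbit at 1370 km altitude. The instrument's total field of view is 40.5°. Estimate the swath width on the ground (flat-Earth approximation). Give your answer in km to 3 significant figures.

1010 km

Half-angle = 40.5°/2 = 20.25°.
Swath width ≈ 2h·tan(θ/2) = 2 × 1370 × tan(20.25°) = 1010.8 km.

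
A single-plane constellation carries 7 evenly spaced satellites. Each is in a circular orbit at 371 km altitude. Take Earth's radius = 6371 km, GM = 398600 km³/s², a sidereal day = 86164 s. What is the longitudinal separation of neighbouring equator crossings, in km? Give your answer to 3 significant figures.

Semi-major axis a = 6371 + 371 = 6742 km. Period T = 2π√(a³/μ) = 2π√(6742³/398600) = 5509.3 s = 91.82 min.
Single-satellite node shift = (5509.3/86164) × 360° = 23.02°.
With 7 satellites evenly phased, successive equator crossings are 23.02/7 = 3.288° apart.
That is 3.288 × 111.2 = 366 km at the equator.

366 km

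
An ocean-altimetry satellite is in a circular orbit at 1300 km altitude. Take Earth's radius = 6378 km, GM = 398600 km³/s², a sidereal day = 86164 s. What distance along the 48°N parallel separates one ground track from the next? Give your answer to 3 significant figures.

Semi-major axis a = 6378 + 1300 = 7678 km. Period T = 2π√(a³/μ) = 2π√(7678³/398600) = 6695.5 s = 111.59 min.
Node shift per orbit = (6695.5/86164) × 360° = 27.97°.
Equatorial spacing = 27.97 × 111.3 km/° = 3114 km.
At 48° latitude, spacing = 3114 × cos(48°) = 2084 km.

2080 km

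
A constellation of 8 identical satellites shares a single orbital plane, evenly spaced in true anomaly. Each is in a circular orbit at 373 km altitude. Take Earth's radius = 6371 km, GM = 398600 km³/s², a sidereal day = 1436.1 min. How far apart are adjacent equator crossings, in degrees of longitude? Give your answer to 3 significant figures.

Semi-major axis a = 6371 + 373 = 6744 km. Period T = 2π√(a³/μ) = 2π√(6744³/398600) = 5511.7 s = 91.86 min.
Single-satellite node shift = (5511.7/86166) × 360° = 23.03°.
With 8 satellites evenly phased, successive equator crossings are 23.03/8 = 2.878° apart.

2.88°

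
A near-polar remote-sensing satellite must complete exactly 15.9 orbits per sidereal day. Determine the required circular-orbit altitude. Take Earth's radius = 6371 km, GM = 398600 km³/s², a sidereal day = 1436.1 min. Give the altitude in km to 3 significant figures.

297 km

Required period T = 86166 / 15.9 = 5419.2 s.
From T = 2π√(a³/μ): a = (μ T²/4π²)^(1/3) = (398600 × 5419.2² / 4π²)^(1/3) = 6668 km.
Altitude h = a − R = 6668 − 6371 = 297 km.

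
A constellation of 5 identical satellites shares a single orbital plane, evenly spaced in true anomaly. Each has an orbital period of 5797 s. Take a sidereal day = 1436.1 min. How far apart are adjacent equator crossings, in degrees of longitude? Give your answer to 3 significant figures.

Single-satellite node shift = (5797.0/86166) × 360° = 24.22°.
With 5 satellites evenly phased, successive equator crossings are 24.22/5 = 4.844° apart.

4.84°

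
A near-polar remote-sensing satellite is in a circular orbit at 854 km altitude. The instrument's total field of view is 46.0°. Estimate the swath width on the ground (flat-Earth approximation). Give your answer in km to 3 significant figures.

725 km

Half-angle = 46.0°/2 = 23°.
Swath width ≈ 2h·tan(θ/2) = 2 × 854 × tan(23°) = 725.0 km.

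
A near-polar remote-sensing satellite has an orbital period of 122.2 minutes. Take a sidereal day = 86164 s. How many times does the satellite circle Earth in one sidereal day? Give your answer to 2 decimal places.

11.75

T = 122.2 min = 7332.0 s.
Orbits per sidereal day = 86164 / 7332.0 = 11.752.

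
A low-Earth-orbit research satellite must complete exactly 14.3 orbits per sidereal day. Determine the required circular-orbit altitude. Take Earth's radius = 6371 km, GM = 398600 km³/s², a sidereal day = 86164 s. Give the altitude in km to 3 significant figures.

Required period T = 86164 / 14.3 = 6025.5 s.
From T = 2π√(a³/μ): a = (μ T²/4π²)^(1/3) = (398600 × 6025.5² / 4π²)^(1/3) = 7157 km.
Altitude h = a − R = 7157 − 6371 = 786 km.

786 km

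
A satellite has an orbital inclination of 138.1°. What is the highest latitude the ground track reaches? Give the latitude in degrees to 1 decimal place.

41.9°

Retrograde orbit: the ground track reaches ±(180° − i) = ±(180 − 138.1) = ±41.9°.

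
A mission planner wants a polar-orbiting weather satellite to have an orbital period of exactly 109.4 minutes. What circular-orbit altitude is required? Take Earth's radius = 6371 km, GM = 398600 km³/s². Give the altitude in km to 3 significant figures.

T = 109.4 min = 6564.0 s.
From T = 2π√(a³/μ): a = (μ T²/4π²)^(1/3) = (398600 × 6564.0² / 4π²)^(1/3) = 7577 km.
Altitude h = a − R = 7577 − 6371 = 1206 km.

1210 km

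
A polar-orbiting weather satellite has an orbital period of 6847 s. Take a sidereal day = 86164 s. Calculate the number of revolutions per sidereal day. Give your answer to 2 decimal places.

12.58

Orbits per sidereal day = 86164 / 6847.0 = 12.584.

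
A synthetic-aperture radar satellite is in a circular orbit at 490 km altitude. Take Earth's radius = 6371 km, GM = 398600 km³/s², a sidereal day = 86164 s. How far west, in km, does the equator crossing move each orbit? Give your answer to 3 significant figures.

Semi-major axis a = 6371 + 490 = 6861 km. Period T = 2π√(a³/μ) = 2π√(6861³/398600) = 5655.8 s = 94.26 min.
During one orbit Earth rotates (5655.8 / 86164) × 360° = 23.63°.
At the equator that is 23.63° × (2π·6371/360) km/° = 23.63 × 111.2 = 2628 km.

2630 km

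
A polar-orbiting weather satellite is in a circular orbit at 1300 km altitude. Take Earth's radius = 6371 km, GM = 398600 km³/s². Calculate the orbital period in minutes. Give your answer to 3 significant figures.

Semi-major axis a = 6371 + 1300 = 7671 km. Period T = 2π√(a³/μ) = 2π√(7671³/398600) = 6686.4 s = 111.44 min.

111 min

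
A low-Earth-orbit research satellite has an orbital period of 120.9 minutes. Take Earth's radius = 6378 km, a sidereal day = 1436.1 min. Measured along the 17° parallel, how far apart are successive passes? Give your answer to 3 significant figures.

T = 120.9 min = 7254.0 s.
Node shift per orbit = (7254.0/86166) × 360° = 30.31°.
Equatorial spacing = 30.31 × 111.3 km/° = 3374 km.
At 17° latitude, spacing = 3374 × cos(17°) = 3226 km.

3230 km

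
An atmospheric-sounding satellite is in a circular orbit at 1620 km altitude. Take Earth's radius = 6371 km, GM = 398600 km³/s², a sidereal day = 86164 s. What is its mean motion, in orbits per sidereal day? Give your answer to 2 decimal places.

Semi-major axis a = 6371 + 1620 = 7991 km. Period T = 2π√(a³/μ) = 2π√(7991³/398600) = 7109.1 s = 118.48 min.
Orbits per sidereal day = 86164 / 7109.1 = 12.120.

12.12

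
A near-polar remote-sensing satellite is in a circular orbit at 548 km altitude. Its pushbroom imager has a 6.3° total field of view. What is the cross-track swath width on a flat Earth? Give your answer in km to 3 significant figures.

60.3 km

Half-angle = 6.3°/2 = 3.15°.
Swath width ≈ 2h·tan(θ/2) = 2 × 548 × tan(3.15°) = 60.3 km.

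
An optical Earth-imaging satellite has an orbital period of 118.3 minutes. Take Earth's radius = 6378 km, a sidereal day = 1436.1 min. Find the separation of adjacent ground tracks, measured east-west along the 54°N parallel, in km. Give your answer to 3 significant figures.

1940 km

T = 118.3 min = 7098.0 s.
Node shift per orbit = (7098.0/86166) × 360° = 29.66°.
Equatorial spacing = 29.66 × 111.3 km/° = 3301 km.
At 54° latitude, spacing = 3301 × cos(54°) = 1940 km.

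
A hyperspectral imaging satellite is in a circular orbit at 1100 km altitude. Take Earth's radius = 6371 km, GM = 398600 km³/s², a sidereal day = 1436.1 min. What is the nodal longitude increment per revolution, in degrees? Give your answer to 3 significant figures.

Semi-major axis a = 6371 + 1100 = 7471 km. Period T = 2π√(a³/μ) = 2π√(7471³/398600) = 6426.6 s = 107.11 min.
During one orbit Earth rotates (6426.6 / 86166) × 360° = 26.85°.

26.9°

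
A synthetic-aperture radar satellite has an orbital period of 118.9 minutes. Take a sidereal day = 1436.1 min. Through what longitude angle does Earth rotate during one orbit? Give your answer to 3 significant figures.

T = 118.9 min = 7134.0 s.
During one orbit Earth rotates (7134.0 / 86166) × 360° = 29.81°.

29.8°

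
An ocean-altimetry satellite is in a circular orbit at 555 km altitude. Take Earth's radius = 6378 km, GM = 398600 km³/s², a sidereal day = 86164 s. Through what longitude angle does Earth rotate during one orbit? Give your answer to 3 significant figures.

24.0°

Semi-major axis a = 6378 + 555 = 6933 km. Period T = 2π√(a³/μ) = 2π√(6933³/398600) = 5745.0 s = 95.75 min.
During one orbit Earth rotates (5745.0 / 86164) × 360° = 24.00°.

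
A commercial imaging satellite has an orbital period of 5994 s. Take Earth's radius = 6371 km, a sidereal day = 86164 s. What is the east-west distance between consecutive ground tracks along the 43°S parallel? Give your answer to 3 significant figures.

2040 km

Node shift per orbit = (5994.0/86164) × 360° = 25.04°.
Equatorial spacing = 25.04 × 111.2 km/° = 2785 km.
At 43° latitude, spacing = 2785 × cos(43°) = 2037 km.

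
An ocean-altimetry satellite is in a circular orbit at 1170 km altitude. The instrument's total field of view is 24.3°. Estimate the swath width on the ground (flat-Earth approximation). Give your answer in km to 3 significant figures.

504 km

Half-angle = 24.3°/2 = 12.15°.
Swath width ≈ 2h·tan(θ/2) = 2 × 1170 × tan(12.15°) = 503.8 km.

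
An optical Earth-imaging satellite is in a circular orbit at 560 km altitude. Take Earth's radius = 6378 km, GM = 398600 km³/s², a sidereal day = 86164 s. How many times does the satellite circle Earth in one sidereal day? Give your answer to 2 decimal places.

Semi-major axis a = 6378 + 560 = 6938 km. Period T = 2π√(a³/μ) = 2π√(6938³/398600) = 5751.3 s = 95.85 min.
Orbits per sidereal day = 86164 / 5751.3 = 14.982.

14.98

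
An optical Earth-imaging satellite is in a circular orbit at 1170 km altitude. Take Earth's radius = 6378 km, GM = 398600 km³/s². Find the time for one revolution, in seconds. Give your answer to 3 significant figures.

6530 seconds

Semi-major axis a = 6378 + 1170 = 7548 km. Period T = 2π√(a³/μ) = 2π√(7548³/398600) = 6526.2 s = 108.77 min.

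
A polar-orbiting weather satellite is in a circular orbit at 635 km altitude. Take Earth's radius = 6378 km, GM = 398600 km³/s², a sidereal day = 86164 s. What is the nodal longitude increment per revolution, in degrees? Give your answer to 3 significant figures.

Semi-major axis a = 6378 + 635 = 7013 km. Period T = 2π√(a³/μ) = 2π√(7013³/398600) = 5844.8 s = 97.41 min.
During one orbit Earth rotates (5844.8 / 86164) × 360° = 24.42°.

24.4°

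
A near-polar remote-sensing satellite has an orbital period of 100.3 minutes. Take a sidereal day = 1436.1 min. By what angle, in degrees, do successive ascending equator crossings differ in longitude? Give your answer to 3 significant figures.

25.1°

T = 100.3 min = 6018.0 s.
During one orbit Earth rotates (6018.0 / 86166) × 360° = 25.14°.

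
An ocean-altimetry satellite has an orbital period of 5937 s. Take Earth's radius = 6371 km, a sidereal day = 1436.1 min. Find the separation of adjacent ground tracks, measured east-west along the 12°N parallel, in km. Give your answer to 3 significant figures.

2700 km

Node shift per orbit = (5937.0/86166) × 360° = 24.80°.
Equatorial spacing = 24.80 × 111.2 km/° = 2758 km.
At 12° latitude, spacing = 2758 × cos(12°) = 2698 km.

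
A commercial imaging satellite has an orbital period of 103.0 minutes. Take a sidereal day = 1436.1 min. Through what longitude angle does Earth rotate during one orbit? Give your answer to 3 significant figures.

25.8°

T = 103.0 min = 6180.0 s.
During one orbit Earth rotates (6180.0 / 86166) × 360° = 25.82°.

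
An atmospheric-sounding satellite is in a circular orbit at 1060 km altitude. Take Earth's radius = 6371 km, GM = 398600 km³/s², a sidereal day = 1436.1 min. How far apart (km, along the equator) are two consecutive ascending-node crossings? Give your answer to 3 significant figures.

2960 km

Semi-major axis a = 6371 + 1060 = 7431 km. Period T = 2π√(a³/μ) = 2π√(7431³/398600) = 6375.0 s = 106.25 min.
During one orbit Earth rotates (6375.0 / 86166) × 360° = 26.63°.
At the equator that is 26.63° × (2π·6371/360) km/° = 26.63 × 111.2 = 2962 km.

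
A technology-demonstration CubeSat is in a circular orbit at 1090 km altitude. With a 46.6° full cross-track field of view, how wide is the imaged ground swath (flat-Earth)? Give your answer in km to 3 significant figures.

Half-angle = 46.6°/2 = 23.3°.
Swath width ≈ 2h·tan(θ/2) = 2 × 1090 × tan(23.3°) = 938.9 km.

939 km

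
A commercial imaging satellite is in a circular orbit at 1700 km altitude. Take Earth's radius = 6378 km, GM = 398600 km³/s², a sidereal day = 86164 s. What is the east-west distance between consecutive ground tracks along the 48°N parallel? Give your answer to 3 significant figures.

Semi-major axis a = 6378 + 1700 = 8078 km. Period T = 2π√(a³/μ) = 2π√(8078³/398600) = 7225.5 s = 120.42 min.
Node shift per orbit = (7225.5/86164) × 360° = 30.19°.
Equatorial spacing = 30.19 × 111.3 km/° = 3361 km.
At 48° latitude, spacing = 3361 × cos(48°) = 2249 km.

2250 km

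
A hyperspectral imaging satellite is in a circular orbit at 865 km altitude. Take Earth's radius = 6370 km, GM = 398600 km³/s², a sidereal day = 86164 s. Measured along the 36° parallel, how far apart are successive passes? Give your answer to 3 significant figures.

2300 km

Semi-major axis a = 6370 + 865 = 7235 km. Period T = 2π√(a³/μ) = 2π√(7235³/398600) = 6124.5 s = 102.07 min.
Node shift per orbit = (6124.5/86164) × 360° = 25.59°.
Equatorial spacing = 25.59 × 111.2 km/° = 2845 km.
At 36° latitude, spacing = 2845 × cos(36°) = 2302 km.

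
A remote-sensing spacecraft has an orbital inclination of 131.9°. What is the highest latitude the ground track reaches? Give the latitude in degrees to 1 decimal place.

48.1°

Retrograde orbit: the ground track reaches ±(180° − i) = ±(180 − 131.9) = ±48.1°.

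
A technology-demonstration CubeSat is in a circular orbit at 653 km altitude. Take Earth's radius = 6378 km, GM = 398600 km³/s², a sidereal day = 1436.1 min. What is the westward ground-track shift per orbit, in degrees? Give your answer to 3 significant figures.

Semi-major axis a = 6378 + 653 = 7031 km. Period T = 2π√(a³/μ) = 2π√(7031³/398600) = 5867.3 s = 97.79 min.
During one orbit Earth rotates (5867.3 / 86166) × 360° = 24.51°.

24.5°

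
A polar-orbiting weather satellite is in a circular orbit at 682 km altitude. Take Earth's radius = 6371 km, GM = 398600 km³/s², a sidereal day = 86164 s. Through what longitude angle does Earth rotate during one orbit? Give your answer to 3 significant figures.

24.6°

Semi-major axis a = 6371 + 682 = 7053 km. Period T = 2π√(a³/μ) = 2π√(7053³/398600) = 5894.8 s = 98.25 min.
During one orbit Earth rotates (5894.8 / 86164) × 360° = 24.63°.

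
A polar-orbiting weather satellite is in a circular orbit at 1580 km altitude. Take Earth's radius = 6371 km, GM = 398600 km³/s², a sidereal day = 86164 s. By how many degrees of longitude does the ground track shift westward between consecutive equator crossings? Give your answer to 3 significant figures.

Semi-major axis a = 6371 + 1580 = 7951 km. Period T = 2π√(a³/μ) = 2π√(7951³/398600) = 7055.8 s = 117.60 min.
During one orbit Earth rotates (7055.8 / 86164) × 360° = 29.48°.

29.5°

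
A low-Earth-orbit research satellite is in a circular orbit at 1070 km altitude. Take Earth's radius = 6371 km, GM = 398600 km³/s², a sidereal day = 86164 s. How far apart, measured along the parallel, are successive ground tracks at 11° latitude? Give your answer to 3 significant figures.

2910 km

Semi-major axis a = 6371 + 1070 = 7441 km. Period T = 2π√(a³/μ) = 2π√(7441³/398600) = 6387.9 s = 106.47 min.
Node shift per orbit = (6387.9/86164) × 360° = 26.69°.
Equatorial spacing = 26.69 × 111.2 km/° = 2968 km.
At 11° latitude, spacing = 2968 × cos(11°) = 2913 km.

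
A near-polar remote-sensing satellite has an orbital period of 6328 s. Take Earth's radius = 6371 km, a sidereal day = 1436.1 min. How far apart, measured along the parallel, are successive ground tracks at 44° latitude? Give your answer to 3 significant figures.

2110 km

Node shift per orbit = (6328.0/86166) × 360° = 26.44°.
Equatorial spacing = 26.44 × 111.2 km/° = 2940 km.
At 44° latitude, spacing = 2940 × cos(44°) = 2115 km.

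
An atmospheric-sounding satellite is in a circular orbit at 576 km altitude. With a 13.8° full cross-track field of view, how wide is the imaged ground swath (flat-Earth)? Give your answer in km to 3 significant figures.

Half-angle = 13.8°/2 = 6.9°.
Swath width ≈ 2h·tan(θ/2) = 2 × 576 × tan(6.9°) = 139.4 km.

139 km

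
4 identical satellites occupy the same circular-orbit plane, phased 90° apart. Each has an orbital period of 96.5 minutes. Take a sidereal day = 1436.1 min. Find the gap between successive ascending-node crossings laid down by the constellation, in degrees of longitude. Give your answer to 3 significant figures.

6.05°

T = 96.5 min = 5790.0 s.
Single-satellite node shift = (5790.0/86166) × 360° = 24.19°.
With 4 satellites evenly phased, successive equator crossings are 24.19/4 = 6.048° apart.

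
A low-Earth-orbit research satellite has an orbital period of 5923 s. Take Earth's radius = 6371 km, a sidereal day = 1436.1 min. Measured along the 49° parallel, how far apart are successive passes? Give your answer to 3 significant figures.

Node shift per orbit = (5923.0/86166) × 360° = 24.75°.
Equatorial spacing = 24.75 × 111.2 km/° = 2752 km.
At 49° latitude, spacing = 2752 × cos(49°) = 1805 km.

1810 km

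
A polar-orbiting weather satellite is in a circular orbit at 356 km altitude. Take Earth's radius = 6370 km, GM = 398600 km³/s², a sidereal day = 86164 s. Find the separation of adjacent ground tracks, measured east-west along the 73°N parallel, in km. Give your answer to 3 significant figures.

746 km

Semi-major axis a = 6370 + 356 = 6726 km. Period T = 2π√(a³/μ) = 2π√(6726³/398600) = 5489.7 s = 91.49 min.
Node shift per orbit = (5489.7/86164) × 360° = 22.94°.
Equatorial spacing = 22.94 × 111.2 km/° = 2550 km.
At 73° latitude, spacing = 2550 × cos(73°) = 746 km.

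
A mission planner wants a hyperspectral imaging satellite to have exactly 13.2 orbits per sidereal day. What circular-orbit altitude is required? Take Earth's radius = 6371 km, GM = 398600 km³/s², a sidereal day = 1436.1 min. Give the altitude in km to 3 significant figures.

1180 km

Required period T = 86166 / 13.2 = 6527.7 s.
From T = 2π√(a³/μ): a = (μ T²/4π²)^(1/3) = (398600 × 6527.7² / 4π²)^(1/3) = 7549 km.
Altitude h = a − R = 7549 − 6371 = 1178 km.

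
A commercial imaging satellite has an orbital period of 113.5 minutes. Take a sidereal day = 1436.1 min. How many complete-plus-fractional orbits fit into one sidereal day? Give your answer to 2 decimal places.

T = 113.5 min = 6810.0 s.
Orbits per sidereal day = 86166 / 6810.0 = 12.653.

12.65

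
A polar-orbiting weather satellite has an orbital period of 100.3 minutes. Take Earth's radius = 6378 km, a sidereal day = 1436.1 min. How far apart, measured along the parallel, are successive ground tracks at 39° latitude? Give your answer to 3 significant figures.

T = 100.3 min = 6018.0 s.
Node shift per orbit = (6018.0/86166) × 360° = 25.14°.
Equatorial spacing = 25.14 × 111.3 km/° = 2799 km.
At 39° latitude, spacing = 2799 × cos(39°) = 2175 km.

2180 km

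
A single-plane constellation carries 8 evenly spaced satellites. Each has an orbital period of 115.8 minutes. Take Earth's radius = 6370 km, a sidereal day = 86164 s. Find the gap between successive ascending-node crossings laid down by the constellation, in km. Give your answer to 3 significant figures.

T = 115.8 min = 6948.0 s.
Single-satellite node shift = (6948.0/86164) × 360° = 29.03°.
With 8 satellites evenly phased, successive equator crossings are 29.03/8 = 3.629° apart.
That is 3.629 × 111.2 = 403 km at the equator.

403 km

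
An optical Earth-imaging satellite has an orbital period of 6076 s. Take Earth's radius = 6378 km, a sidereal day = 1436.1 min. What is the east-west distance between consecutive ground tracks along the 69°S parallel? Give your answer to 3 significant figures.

1010 km

Node shift per orbit = (6076.0/86166) × 360° = 25.39°.
Equatorial spacing = 25.39 × 111.3 km/° = 2826 km.
At 69° latitude, spacing = 2826 × cos(69°) = 1013 km.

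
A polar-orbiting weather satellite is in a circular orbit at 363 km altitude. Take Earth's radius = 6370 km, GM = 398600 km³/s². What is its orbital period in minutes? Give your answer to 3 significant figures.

91.6 min

Semi-major axis a = 6370 + 363 = 6733 km. Period T = 2π√(a³/μ) = 2π√(6733³/398600) = 5498.2 s = 91.64 min.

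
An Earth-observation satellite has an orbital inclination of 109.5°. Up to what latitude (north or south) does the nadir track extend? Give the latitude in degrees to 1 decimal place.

Retrograde orbit: the ground track reaches ±(180° − i) = ±(180 − 109.5) = ±70.5°.

70.5°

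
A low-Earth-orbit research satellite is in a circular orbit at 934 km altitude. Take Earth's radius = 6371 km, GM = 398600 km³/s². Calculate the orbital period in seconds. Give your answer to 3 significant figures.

Semi-major axis a = 6371 + 934 = 7305 km. Period T = 2π√(a³/μ) = 2π√(7305³/398600) = 6213.6 s = 103.56 min.

6210 seconds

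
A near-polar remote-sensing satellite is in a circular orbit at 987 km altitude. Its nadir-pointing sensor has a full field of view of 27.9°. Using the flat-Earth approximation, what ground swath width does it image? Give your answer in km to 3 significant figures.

490 km

Half-angle = 27.9°/2 = 13.95°.
Swath width ≈ 2h·tan(θ/2) = 2 × 987 × tan(13.95°) = 490.3 km.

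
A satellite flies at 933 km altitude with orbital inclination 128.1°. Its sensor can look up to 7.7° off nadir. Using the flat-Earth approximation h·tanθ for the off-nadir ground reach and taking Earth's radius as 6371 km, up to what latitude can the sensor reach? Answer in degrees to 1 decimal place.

53.0°

Retrograde orbit: the ground track reaches ±(180° − i) = ±(180 − 128.1) = ±51.9°.
Sensor half-swath on the ground ≈ 933·tan(7.7°) = 126 km = 1.13° of latitude.
Maximum observable latitude ≈ 51.9 + 1.13 = 53.0°.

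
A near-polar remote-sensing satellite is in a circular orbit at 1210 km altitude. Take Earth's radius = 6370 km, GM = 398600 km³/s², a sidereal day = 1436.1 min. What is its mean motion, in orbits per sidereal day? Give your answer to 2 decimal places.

Semi-major axis a = 6370 + 1210 = 7580 km. Period T = 2π√(a³/μ) = 2π√(7580³/398600) = 6567.7 s = 109.46 min.
Orbits per sidereal day = 86166 / 6567.7 = 13.120.

13.12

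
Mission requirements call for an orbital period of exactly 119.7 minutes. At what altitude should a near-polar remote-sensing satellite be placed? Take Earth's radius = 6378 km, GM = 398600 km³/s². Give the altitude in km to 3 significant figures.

T = 119.7 min = 7182.0 s.
From T = 2π√(a³/μ): a = (μ T²/4π²)^(1/3) = (398600 × 7182.0² / 4π²)^(1/3) = 8046 km.
Altitude h = a − R = 8046 − 6378 = 1668 km.

1670 km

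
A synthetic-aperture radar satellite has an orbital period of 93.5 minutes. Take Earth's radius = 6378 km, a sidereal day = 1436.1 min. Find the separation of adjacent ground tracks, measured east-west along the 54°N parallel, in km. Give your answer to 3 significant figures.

T = 93.5 min = 5610.0 s.
Node shift per orbit = (5610.0/86166) × 360° = 23.44°.
Equatorial spacing = 23.44 × 111.3 km/° = 2609 km.
At 54° latitude, spacing = 2609 × cos(54°) = 1534 km.

1530 km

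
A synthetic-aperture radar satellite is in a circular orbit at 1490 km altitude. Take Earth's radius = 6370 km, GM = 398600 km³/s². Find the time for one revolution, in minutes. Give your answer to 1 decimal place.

115.6 min

Semi-major axis a = 6370 + 1490 = 7860 km. Period T = 2π√(a³/μ) = 2π√(7860³/398600) = 6935.0 s = 115.58 min.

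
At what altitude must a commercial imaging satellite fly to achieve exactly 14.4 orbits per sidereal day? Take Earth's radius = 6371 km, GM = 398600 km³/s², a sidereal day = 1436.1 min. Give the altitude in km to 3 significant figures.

753 km

Required period T = 86166 / 14.4 = 5983.8 s.
From T = 2π√(a³/μ): a = (μ T²/4π²)^(1/3) = (398600 × 5983.8² / 4π²)^(1/3) = 7124 km.
Altitude h = a − R = 7124 − 6371 = 753 km.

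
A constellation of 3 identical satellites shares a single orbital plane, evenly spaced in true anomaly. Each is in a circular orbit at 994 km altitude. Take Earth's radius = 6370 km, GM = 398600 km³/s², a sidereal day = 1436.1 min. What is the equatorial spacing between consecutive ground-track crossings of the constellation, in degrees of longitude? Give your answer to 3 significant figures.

8.76°

Semi-major axis a = 6370 + 994 = 7364 km. Period T = 2π√(a³/μ) = 2π√(7364³/398600) = 6289.0 s = 104.82 min.
Single-satellite node shift = (6289.0/86166) × 360° = 26.28°.
With 3 satellites evenly phased, successive equator crossings are 26.28/3 = 8.758° apart.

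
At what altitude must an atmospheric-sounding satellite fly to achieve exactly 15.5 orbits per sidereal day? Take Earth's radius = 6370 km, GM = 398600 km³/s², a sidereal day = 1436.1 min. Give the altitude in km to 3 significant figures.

Required period T = 86166 / 15.5 = 5559.1 s.
From T = 2π√(a³/μ): a = (μ T²/4π²)^(1/3) = (398600 × 5559.1² / 4π²)^(1/3) = 6783 km.
Altitude h = a − R = 6783 − 6370 = 413 km.

413 km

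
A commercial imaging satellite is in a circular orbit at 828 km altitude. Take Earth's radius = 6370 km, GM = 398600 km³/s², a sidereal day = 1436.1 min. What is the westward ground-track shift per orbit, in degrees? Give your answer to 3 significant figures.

25.4°

Semi-major axis a = 6370 + 828 = 7198 km. Period T = 2π√(a³/μ) = 2π√(7198³/398600) = 6077.6 s = 101.29 min.
During one orbit Earth rotates (6077.6 / 86166) × 360° = 25.39°.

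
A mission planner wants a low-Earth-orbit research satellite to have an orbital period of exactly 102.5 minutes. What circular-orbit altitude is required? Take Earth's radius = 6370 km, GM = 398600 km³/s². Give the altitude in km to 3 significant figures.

T = 102.5 min = 6150.0 s.
From T = 2π√(a³/μ): a = (μ T²/4π²)^(1/3) = (398600 × 6150.0² / 4π²)^(1/3) = 7255 km.
Altitude h = a − R = 7255 − 6370 = 885 km.

885 km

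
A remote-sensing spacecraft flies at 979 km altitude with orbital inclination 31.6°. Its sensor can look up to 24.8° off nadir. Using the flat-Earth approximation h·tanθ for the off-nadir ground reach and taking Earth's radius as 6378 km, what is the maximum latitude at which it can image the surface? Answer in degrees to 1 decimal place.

For a prograde orbit the ground track reaches latitude ±i = ±31.6°.
Sensor half-swath on the ground ≈ 979·tan(24.8°) = 452 km = 4.06° of latitude.
Maximum observable latitude ≈ 31.6 + 4.06 = 35.7°.

35.7°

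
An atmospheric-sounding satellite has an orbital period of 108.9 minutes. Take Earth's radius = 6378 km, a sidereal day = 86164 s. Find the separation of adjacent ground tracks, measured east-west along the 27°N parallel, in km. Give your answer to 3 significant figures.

T = 108.9 min = 6534.0 s.
Node shift per orbit = (6534.0/86164) × 360° = 27.30°.
Equatorial spacing = 27.30 × 111.3 km/° = 3039 km.
At 27° latitude, spacing = 3039 × cos(27°) = 2708 km.

2710 km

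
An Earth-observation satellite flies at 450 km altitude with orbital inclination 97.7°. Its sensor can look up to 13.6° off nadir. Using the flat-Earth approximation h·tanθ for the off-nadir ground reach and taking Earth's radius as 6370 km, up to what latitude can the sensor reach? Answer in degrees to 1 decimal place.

Retrograde orbit: the ground track reaches ±(180° − i) = ±(180 − 97.7) = ±82.3°.
Sensor half-swath on the ground ≈ 450·tan(13.6°) = 109 km = 0.98° of latitude.
Maximum observable latitude ≈ 82.3 + 0.98 = 83.3°.

83.3°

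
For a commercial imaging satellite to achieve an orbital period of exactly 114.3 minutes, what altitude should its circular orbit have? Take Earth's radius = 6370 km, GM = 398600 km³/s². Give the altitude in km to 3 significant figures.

T = 114.3 min = 6858.0 s.
From T = 2π√(a³/μ): a = (μ T²/4π²)^(1/3) = (398600 × 6858.0² / 4π²)^(1/3) = 7802 km.
Altitude h = a − R = 7802 − 6370 = 1432 km.

1430 km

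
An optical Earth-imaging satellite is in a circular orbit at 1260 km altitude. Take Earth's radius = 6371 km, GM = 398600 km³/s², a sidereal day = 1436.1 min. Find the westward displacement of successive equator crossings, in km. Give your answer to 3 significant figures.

Semi-major axis a = 6371 + 1260 = 7631 km. Period T = 2π√(a³/μ) = 2π√(7631³/398600) = 6634.1 s = 110.57 min.
During one orbit Earth rotates (6634.1 / 86166) × 360° = 27.72°.
At the equator that is 27.72° × (2π·6371/360) km/° = 27.72 × 111.2 = 3082 km.

3080 km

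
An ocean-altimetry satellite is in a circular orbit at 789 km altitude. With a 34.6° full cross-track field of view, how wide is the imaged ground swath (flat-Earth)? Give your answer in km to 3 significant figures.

Half-angle = 34.6°/2 = 17.3°.
Swath width ≈ 2h·tan(θ/2) = 2 × 789 × tan(17.3°) = 491.5 km.

491 km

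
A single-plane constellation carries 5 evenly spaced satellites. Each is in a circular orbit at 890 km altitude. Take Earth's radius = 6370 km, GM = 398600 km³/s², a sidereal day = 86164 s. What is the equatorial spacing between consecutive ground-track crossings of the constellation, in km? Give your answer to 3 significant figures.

572 km

Semi-major axis a = 6370 + 890 = 7260 km. Period T = 2π√(a³/μ) = 2π√(7260³/398600) = 6156.2 s = 102.60 min.
Single-satellite node shift = (6156.2/86164) × 360° = 25.72°.
With 5 satellites evenly phased, successive equator crossings are 25.72/5 = 5.144° apart.
That is 5.144 × 111.2 = 572 km at the equator.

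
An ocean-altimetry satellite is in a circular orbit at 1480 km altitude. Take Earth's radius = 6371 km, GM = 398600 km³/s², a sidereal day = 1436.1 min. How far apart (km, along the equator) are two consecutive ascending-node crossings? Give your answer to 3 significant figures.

Semi-major axis a = 6371 + 1480 = 7851 km. Period T = 2π√(a³/μ) = 2π√(7851³/398600) = 6923.1 s = 115.38 min.
During one orbit Earth rotates (6923.1 / 86166) × 360° = 28.92°.
At the equator that is 28.92° × (2π·6371/360) km/° = 28.92 × 111.2 = 3216 km.

3220 km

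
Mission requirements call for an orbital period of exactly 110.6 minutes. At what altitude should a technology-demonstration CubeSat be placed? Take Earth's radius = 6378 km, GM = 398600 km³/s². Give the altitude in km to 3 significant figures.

T = 110.6 min = 6636.0 s.
From T = 2π√(a³/μ): a = (μ T²/4π²)^(1/3) = (398600 × 6636.0² / 4π²)^(1/3) = 7632 km.
Altitude h = a − R = 7632 − 6378 = 1254 km.

1250 km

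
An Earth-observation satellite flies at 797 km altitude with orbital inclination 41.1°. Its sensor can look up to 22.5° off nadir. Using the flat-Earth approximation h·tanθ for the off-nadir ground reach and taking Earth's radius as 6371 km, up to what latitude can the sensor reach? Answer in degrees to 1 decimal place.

44.1°

For a prograde orbit the ground track reaches latitude ±i = ±41.1°.
Sensor half-swath on the ground ≈ 797·tan(22.5°) = 330 km = 2.97° of latitude.
Maximum observable latitude ≈ 41.1 + 2.97 = 44.1°.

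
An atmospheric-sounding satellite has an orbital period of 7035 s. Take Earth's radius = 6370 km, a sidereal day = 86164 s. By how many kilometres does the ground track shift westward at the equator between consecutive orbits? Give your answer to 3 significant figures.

3270 km

During one orbit Earth rotates (7035.0 / 86164) × 360° = 29.39°.
At the equator that is 29.39° × (2π·6370/360) km/° = 29.39 × 111.2 = 3268 km.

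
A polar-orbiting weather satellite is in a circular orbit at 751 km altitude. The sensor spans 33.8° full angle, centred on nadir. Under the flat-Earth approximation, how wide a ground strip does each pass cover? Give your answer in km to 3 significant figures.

Half-angle = 33.8°/2 = 16.9°.
Swath width ≈ 2h·tan(θ/2) = 2 × 751 × tan(16.9°) = 456.3 km.

456 km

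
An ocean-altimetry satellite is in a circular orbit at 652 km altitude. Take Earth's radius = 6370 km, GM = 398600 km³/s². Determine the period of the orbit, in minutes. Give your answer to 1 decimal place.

Semi-major axis a = 6370 + 652 = 7022 km. Period T = 2π√(a³/μ) = 2π√(7022³/398600) = 5856.0 s = 97.60 min.

97.6 min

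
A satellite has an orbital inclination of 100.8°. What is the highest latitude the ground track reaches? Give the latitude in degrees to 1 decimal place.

79.2°

Retrograde orbit: the ground track reaches ±(180° − i) = ±(180 − 100.8) = ±79.2°.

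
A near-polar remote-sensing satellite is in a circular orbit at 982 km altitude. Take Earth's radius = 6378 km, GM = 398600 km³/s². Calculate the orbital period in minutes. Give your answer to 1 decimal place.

Semi-major axis a = 6378 + 982 = 7360 km. Period T = 2π√(a³/μ) = 2π√(7360³/398600) = 6283.9 s = 104.73 min.

104.7 min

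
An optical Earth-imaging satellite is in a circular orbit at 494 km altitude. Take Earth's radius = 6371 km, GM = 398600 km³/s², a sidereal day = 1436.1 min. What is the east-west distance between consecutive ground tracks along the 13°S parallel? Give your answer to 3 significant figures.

Semi-major axis a = 6371 + 494 = 6865 km. Period T = 2π√(a³/μ) = 2π√(6865³/398600) = 5660.7 s = 94.35 min.
Node shift per orbit = (5660.7/86166) × 360° = 23.65°.
Equatorial spacing = 23.65 × 111.2 km/° = 2630 km.
At 13° latitude, spacing = 2630 × cos(13°) = 2562 km.

2560 km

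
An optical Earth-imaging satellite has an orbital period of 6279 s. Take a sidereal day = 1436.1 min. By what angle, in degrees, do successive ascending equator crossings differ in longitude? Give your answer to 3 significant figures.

26.2°

During one orbit Earth rotates (6279.0 / 86166) × 360° = 26.23°.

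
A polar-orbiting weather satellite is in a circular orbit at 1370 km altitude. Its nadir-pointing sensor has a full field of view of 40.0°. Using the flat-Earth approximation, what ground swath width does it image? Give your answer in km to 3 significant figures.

997 km

Half-angle = 40.0°/2 = 20°.
Swath width ≈ 2h·tan(θ/2) = 2 × 1370 × tan(20°) = 997.3 km.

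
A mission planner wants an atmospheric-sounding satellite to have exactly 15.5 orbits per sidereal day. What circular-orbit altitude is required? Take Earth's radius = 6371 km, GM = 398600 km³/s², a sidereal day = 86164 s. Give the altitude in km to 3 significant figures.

Required period T = 86164 / 15.5 = 5559.0 s.
From T = 2π√(a³/μ): a = (μ T²/4π²)^(1/3) = (398600 × 5559.0² / 4π²)^(1/3) = 6782 km.
Altitude h = a − R = 6782 − 6371 = 411 km.

411 km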